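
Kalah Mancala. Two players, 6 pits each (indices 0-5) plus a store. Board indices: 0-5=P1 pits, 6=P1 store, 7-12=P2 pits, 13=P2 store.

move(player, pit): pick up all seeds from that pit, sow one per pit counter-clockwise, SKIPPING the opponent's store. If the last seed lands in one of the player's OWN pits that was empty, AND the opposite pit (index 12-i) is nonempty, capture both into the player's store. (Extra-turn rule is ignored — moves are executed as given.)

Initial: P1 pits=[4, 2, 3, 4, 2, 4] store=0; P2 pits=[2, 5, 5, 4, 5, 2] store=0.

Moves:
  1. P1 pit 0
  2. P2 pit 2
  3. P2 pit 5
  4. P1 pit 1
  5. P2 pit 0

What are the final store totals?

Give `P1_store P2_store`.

Answer: 0 9

Derivation:
Move 1: P1 pit0 -> P1=[0,3,4,5,3,4](0) P2=[2,5,5,4,5,2](0)
Move 2: P2 pit2 -> P1=[1,3,4,5,3,4](0) P2=[2,5,0,5,6,3](1)
Move 3: P2 pit5 -> P1=[2,4,4,5,3,4](0) P2=[2,5,0,5,6,0](2)
Move 4: P1 pit1 -> P1=[2,0,5,6,4,5](0) P2=[2,5,0,5,6,0](2)
Move 5: P2 pit0 -> P1=[2,0,5,0,4,5](0) P2=[0,6,0,5,6,0](9)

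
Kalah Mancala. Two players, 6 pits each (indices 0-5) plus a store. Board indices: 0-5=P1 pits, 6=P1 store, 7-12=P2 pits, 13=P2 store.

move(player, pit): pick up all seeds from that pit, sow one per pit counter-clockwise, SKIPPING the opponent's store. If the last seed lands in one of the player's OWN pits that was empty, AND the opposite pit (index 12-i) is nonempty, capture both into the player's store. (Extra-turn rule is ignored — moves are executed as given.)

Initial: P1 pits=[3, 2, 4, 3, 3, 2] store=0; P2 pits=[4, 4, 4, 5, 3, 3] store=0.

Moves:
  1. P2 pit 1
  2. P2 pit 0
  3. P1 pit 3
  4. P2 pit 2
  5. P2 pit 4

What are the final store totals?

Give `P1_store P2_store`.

Move 1: P2 pit1 -> P1=[3,2,4,3,3,2](0) P2=[4,0,5,6,4,4](0)
Move 2: P2 pit0 -> P1=[3,2,4,3,3,2](0) P2=[0,1,6,7,5,4](0)
Move 3: P1 pit3 -> P1=[3,2,4,0,4,3](1) P2=[0,1,6,7,5,4](0)
Move 4: P2 pit2 -> P1=[4,3,4,0,4,3](1) P2=[0,1,0,8,6,5](1)
Move 5: P2 pit4 -> P1=[5,4,5,1,4,3](1) P2=[0,1,0,8,0,6](2)

Answer: 1 2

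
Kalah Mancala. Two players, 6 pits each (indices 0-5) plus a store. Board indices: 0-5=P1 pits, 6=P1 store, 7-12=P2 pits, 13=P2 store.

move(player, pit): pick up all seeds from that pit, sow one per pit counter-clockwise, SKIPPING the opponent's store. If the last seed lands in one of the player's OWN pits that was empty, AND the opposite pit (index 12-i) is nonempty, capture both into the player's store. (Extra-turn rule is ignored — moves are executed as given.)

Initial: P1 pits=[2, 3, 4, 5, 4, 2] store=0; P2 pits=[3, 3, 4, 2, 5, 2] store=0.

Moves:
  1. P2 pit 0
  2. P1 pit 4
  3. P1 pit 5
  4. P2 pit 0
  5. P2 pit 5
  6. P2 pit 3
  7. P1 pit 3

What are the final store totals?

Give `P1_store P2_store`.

Answer: 3 2

Derivation:
Move 1: P2 pit0 -> P1=[2,3,4,5,4,2](0) P2=[0,4,5,3,5,2](0)
Move 2: P1 pit4 -> P1=[2,3,4,5,0,3](1) P2=[1,5,5,3,5,2](0)
Move 3: P1 pit5 -> P1=[2,3,4,5,0,0](2) P2=[2,6,5,3,5,2](0)
Move 4: P2 pit0 -> P1=[2,3,4,5,0,0](2) P2=[0,7,6,3,5,2](0)
Move 5: P2 pit5 -> P1=[3,3,4,5,0,0](2) P2=[0,7,6,3,5,0](1)
Move 6: P2 pit3 -> P1=[3,3,4,5,0,0](2) P2=[0,7,6,0,6,1](2)
Move 7: P1 pit3 -> P1=[3,3,4,0,1,1](3) P2=[1,8,6,0,6,1](2)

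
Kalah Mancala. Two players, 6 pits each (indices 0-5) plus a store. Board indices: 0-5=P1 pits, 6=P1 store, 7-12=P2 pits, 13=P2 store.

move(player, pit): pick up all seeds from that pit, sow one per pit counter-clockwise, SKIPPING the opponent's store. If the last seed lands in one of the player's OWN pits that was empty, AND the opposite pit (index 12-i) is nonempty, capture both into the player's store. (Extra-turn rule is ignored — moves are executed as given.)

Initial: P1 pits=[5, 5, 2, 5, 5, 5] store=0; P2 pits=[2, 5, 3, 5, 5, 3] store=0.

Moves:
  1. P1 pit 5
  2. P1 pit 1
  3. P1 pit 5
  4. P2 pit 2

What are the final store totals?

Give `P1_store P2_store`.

Move 1: P1 pit5 -> P1=[5,5,2,5,5,0](1) P2=[3,6,4,6,5,3](0)
Move 2: P1 pit1 -> P1=[5,0,3,6,6,1](2) P2=[3,6,4,6,5,3](0)
Move 3: P1 pit5 -> P1=[5,0,3,6,6,0](3) P2=[3,6,4,6,5,3](0)
Move 4: P2 pit2 -> P1=[5,0,3,6,6,0](3) P2=[3,6,0,7,6,4](1)

Answer: 3 1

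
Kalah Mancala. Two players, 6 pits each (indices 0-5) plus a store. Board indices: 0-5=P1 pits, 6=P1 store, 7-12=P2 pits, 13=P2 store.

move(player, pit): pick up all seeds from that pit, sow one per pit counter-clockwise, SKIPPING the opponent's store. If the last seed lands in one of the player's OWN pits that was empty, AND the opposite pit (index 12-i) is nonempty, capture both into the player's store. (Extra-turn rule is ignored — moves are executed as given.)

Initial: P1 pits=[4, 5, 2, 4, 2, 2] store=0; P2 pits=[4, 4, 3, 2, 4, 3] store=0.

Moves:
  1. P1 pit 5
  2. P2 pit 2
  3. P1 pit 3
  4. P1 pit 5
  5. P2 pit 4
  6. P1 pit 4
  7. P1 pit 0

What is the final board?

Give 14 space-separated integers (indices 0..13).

Answer: 0 7 4 1 1 2 4 7 4 0 3 0 5 1

Derivation:
Move 1: P1 pit5 -> P1=[4,5,2,4,2,0](1) P2=[5,4,3,2,4,3](0)
Move 2: P2 pit2 -> P1=[4,5,2,4,2,0](1) P2=[5,4,0,3,5,4](0)
Move 3: P1 pit3 -> P1=[4,5,2,0,3,1](2) P2=[6,4,0,3,5,4](0)
Move 4: P1 pit5 -> P1=[4,5,2,0,3,0](3) P2=[6,4,0,3,5,4](0)
Move 5: P2 pit4 -> P1=[5,6,3,0,3,0](3) P2=[6,4,0,3,0,5](1)
Move 6: P1 pit4 -> P1=[5,6,3,0,0,1](4) P2=[7,4,0,3,0,5](1)
Move 7: P1 pit0 -> P1=[0,7,4,1,1,2](4) P2=[7,4,0,3,0,5](1)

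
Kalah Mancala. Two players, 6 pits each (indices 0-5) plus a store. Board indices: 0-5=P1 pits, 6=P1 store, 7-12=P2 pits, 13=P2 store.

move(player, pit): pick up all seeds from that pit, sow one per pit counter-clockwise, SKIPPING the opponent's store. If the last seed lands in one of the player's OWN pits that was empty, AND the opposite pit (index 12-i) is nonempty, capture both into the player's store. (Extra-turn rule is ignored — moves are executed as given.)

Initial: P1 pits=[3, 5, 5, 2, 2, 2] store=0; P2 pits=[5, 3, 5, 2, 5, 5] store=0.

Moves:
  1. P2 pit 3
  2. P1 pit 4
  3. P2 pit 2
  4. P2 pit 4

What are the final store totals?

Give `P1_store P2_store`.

Answer: 1 2

Derivation:
Move 1: P2 pit3 -> P1=[3,5,5,2,2,2](0) P2=[5,3,5,0,6,6](0)
Move 2: P1 pit4 -> P1=[3,5,5,2,0,3](1) P2=[5,3,5,0,6,6](0)
Move 3: P2 pit2 -> P1=[4,5,5,2,0,3](1) P2=[5,3,0,1,7,7](1)
Move 4: P2 pit4 -> P1=[5,6,6,3,1,3](1) P2=[5,3,0,1,0,8](2)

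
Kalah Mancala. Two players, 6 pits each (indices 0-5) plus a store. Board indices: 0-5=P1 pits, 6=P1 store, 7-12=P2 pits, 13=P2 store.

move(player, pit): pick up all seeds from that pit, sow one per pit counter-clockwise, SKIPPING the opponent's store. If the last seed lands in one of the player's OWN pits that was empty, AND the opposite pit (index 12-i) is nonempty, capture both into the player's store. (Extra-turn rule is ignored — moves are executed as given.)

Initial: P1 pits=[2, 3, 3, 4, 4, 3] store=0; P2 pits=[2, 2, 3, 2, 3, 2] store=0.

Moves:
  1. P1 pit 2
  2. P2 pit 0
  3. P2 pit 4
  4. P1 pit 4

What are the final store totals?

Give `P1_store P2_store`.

Move 1: P1 pit2 -> P1=[2,3,0,5,5,4](0) P2=[2,2,3,2,3,2](0)
Move 2: P2 pit0 -> P1=[2,3,0,5,5,4](0) P2=[0,3,4,2,3,2](0)
Move 3: P2 pit4 -> P1=[3,3,0,5,5,4](0) P2=[0,3,4,2,0,3](1)
Move 4: P1 pit4 -> P1=[3,3,0,5,0,5](1) P2=[1,4,5,2,0,3](1)

Answer: 1 1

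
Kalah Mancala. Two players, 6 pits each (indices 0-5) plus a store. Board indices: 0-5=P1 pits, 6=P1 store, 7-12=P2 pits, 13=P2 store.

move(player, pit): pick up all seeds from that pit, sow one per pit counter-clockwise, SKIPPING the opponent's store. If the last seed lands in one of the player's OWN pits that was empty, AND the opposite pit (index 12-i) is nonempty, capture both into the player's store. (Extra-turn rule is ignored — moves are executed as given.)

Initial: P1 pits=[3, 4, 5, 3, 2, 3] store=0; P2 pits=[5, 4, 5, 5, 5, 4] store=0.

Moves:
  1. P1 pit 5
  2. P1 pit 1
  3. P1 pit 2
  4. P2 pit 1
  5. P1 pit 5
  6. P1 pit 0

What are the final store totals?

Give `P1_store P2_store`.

Answer: 10 1

Derivation:
Move 1: P1 pit5 -> P1=[3,4,5,3,2,0](1) P2=[6,5,5,5,5,4](0)
Move 2: P1 pit1 -> P1=[3,0,6,4,3,0](8) P2=[0,5,5,5,5,4](0)
Move 3: P1 pit2 -> P1=[3,0,0,5,4,1](9) P2=[1,6,5,5,5,4](0)
Move 4: P2 pit1 -> P1=[4,0,0,5,4,1](9) P2=[1,0,6,6,6,5](1)
Move 5: P1 pit5 -> P1=[4,0,0,5,4,0](10) P2=[1,0,6,6,6,5](1)
Move 6: P1 pit0 -> P1=[0,1,1,6,5,0](10) P2=[1,0,6,6,6,5](1)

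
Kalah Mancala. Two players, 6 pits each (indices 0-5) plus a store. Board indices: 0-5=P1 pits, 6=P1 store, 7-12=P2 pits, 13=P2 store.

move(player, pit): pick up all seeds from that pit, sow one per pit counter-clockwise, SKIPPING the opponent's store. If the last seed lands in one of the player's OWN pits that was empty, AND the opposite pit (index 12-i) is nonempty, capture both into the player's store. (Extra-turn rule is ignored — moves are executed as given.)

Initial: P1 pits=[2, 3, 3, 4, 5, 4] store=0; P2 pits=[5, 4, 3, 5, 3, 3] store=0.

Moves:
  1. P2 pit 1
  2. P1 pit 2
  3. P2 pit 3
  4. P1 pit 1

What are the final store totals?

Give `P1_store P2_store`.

Answer: 0 1

Derivation:
Move 1: P2 pit1 -> P1=[2,3,3,4,5,4](0) P2=[5,0,4,6,4,4](0)
Move 2: P1 pit2 -> P1=[2,3,0,5,6,5](0) P2=[5,0,4,6,4,4](0)
Move 3: P2 pit3 -> P1=[3,4,1,5,6,5](0) P2=[5,0,4,0,5,5](1)
Move 4: P1 pit1 -> P1=[3,0,2,6,7,6](0) P2=[5,0,4,0,5,5](1)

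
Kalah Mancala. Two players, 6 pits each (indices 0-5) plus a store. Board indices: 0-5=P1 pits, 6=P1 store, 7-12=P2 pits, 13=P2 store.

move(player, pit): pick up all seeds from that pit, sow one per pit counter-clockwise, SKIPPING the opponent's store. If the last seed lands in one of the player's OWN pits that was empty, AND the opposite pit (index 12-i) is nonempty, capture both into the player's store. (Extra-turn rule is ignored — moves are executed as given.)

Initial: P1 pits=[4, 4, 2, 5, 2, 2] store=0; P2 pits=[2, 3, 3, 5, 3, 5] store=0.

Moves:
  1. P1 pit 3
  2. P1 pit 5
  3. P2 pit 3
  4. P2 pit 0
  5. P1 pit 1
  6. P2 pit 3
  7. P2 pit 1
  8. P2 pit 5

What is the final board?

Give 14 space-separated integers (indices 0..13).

Move 1: P1 pit3 -> P1=[4,4,2,0,3,3](1) P2=[3,4,3,5,3,5](0)
Move 2: P1 pit5 -> P1=[4,4,2,0,3,0](2) P2=[4,5,3,5,3,5](0)
Move 3: P2 pit3 -> P1=[5,5,2,0,3,0](2) P2=[4,5,3,0,4,6](1)
Move 4: P2 pit0 -> P1=[5,5,2,0,3,0](2) P2=[0,6,4,1,5,6](1)
Move 5: P1 pit1 -> P1=[5,0,3,1,4,1](3) P2=[0,6,4,1,5,6](1)
Move 6: P2 pit3 -> P1=[5,0,3,1,4,1](3) P2=[0,6,4,0,6,6](1)
Move 7: P2 pit1 -> P1=[6,0,3,1,4,1](3) P2=[0,0,5,1,7,7](2)
Move 8: P2 pit5 -> P1=[7,1,4,2,5,2](3) P2=[0,0,5,1,7,0](3)

Answer: 7 1 4 2 5 2 3 0 0 5 1 7 0 3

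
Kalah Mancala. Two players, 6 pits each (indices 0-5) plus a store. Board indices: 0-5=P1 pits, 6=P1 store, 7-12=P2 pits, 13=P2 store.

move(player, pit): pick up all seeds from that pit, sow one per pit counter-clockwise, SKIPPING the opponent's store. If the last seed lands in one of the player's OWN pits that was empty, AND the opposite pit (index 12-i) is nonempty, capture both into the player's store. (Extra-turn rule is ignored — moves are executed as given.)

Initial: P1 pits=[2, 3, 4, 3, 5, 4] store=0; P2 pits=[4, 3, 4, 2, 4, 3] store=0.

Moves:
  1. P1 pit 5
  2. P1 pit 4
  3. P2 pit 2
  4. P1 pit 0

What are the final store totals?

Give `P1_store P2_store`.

Move 1: P1 pit5 -> P1=[2,3,4,3,5,0](1) P2=[5,4,5,2,4,3](0)
Move 2: P1 pit4 -> P1=[2,3,4,3,0,1](2) P2=[6,5,6,2,4,3](0)
Move 3: P2 pit2 -> P1=[3,4,4,3,0,1](2) P2=[6,5,0,3,5,4](1)
Move 4: P1 pit0 -> P1=[0,5,5,4,0,1](2) P2=[6,5,0,3,5,4](1)

Answer: 2 1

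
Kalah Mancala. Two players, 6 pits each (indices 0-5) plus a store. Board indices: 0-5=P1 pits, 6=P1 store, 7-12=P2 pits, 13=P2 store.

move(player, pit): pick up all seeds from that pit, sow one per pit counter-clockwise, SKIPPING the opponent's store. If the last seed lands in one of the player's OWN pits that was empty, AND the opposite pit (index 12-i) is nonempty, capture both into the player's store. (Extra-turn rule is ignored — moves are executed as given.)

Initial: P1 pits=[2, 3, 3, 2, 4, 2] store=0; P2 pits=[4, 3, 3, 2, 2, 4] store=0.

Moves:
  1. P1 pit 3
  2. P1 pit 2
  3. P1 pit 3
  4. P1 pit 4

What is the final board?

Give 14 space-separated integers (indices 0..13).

Move 1: P1 pit3 -> P1=[2,3,3,0,5,3](0) P2=[4,3,3,2,2,4](0)
Move 2: P1 pit2 -> P1=[2,3,0,1,6,4](0) P2=[4,3,3,2,2,4](0)
Move 3: P1 pit3 -> P1=[2,3,0,0,7,4](0) P2=[4,3,3,2,2,4](0)
Move 4: P1 pit4 -> P1=[2,3,0,0,0,5](1) P2=[5,4,4,3,3,4](0)

Answer: 2 3 0 0 0 5 1 5 4 4 3 3 4 0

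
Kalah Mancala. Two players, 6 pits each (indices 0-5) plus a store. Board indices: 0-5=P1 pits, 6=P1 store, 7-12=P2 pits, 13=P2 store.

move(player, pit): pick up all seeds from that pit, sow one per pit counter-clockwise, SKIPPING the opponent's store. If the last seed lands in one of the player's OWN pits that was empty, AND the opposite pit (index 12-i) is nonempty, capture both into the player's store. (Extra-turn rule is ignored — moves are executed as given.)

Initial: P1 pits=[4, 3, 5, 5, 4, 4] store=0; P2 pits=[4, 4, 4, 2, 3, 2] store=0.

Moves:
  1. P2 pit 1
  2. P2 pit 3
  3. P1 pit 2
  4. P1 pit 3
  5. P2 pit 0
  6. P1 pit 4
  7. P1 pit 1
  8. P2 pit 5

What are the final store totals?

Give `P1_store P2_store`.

Move 1: P2 pit1 -> P1=[4,3,5,5,4,4](0) P2=[4,0,5,3,4,3](0)
Move 2: P2 pit3 -> P1=[4,3,5,5,4,4](0) P2=[4,0,5,0,5,4](1)
Move 3: P1 pit2 -> P1=[4,3,0,6,5,5](1) P2=[5,0,5,0,5,4](1)
Move 4: P1 pit3 -> P1=[4,3,0,0,6,6](2) P2=[6,1,6,0,5,4](1)
Move 5: P2 pit0 -> P1=[4,3,0,0,6,6](2) P2=[0,2,7,1,6,5](2)
Move 6: P1 pit4 -> P1=[4,3,0,0,0,7](3) P2=[1,3,8,2,6,5](2)
Move 7: P1 pit1 -> P1=[4,0,1,1,0,7](7) P2=[1,0,8,2,6,5](2)
Move 8: P2 pit5 -> P1=[5,1,2,2,0,7](7) P2=[1,0,8,2,6,0](3)

Answer: 7 3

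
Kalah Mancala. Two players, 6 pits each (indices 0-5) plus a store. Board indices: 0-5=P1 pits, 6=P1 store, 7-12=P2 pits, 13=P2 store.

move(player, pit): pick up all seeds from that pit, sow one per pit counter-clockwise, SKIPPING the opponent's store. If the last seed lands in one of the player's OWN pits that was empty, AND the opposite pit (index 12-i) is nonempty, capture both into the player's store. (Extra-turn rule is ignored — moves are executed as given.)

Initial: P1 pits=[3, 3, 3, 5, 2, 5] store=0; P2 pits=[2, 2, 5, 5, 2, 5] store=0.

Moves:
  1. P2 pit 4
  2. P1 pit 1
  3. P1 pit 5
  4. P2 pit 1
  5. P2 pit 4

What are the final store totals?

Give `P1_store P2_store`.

Answer: 1 1

Derivation:
Move 1: P2 pit4 -> P1=[3,3,3,5,2,5](0) P2=[2,2,5,5,0,6](1)
Move 2: P1 pit1 -> P1=[3,0,4,6,3,5](0) P2=[2,2,5,5,0,6](1)
Move 3: P1 pit5 -> P1=[3,0,4,6,3,0](1) P2=[3,3,6,6,0,6](1)
Move 4: P2 pit1 -> P1=[3,0,4,6,3,0](1) P2=[3,0,7,7,1,6](1)
Move 5: P2 pit4 -> P1=[3,0,4,6,3,0](1) P2=[3,0,7,7,0,7](1)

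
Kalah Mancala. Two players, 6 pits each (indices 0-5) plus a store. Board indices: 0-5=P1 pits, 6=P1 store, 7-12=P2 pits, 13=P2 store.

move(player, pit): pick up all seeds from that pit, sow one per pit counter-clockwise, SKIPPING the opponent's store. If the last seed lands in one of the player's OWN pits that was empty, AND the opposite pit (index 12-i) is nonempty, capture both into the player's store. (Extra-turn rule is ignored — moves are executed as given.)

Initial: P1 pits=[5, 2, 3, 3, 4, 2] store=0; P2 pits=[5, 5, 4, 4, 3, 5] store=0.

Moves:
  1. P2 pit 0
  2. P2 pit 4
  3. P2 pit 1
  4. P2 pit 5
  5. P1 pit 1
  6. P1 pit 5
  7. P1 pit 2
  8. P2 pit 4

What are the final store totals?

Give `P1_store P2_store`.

Answer: 2 16

Derivation:
Move 1: P2 pit0 -> P1=[5,2,3,3,4,2](0) P2=[0,6,5,5,4,6](0)
Move 2: P2 pit4 -> P1=[6,3,3,3,4,2](0) P2=[0,6,5,5,0,7](1)
Move 3: P2 pit1 -> P1=[7,3,3,3,4,2](0) P2=[0,0,6,6,1,8](2)
Move 4: P2 pit5 -> P1=[8,4,4,4,5,0](0) P2=[0,0,6,6,1,0](7)
Move 5: P1 pit1 -> P1=[8,0,5,5,6,1](0) P2=[0,0,6,6,1,0](7)
Move 6: P1 pit5 -> P1=[8,0,5,5,6,0](1) P2=[0,0,6,6,1,0](7)
Move 7: P1 pit2 -> P1=[8,0,0,6,7,1](2) P2=[1,0,6,6,1,0](7)
Move 8: P2 pit4 -> P1=[0,0,0,6,7,1](2) P2=[1,0,6,6,0,0](16)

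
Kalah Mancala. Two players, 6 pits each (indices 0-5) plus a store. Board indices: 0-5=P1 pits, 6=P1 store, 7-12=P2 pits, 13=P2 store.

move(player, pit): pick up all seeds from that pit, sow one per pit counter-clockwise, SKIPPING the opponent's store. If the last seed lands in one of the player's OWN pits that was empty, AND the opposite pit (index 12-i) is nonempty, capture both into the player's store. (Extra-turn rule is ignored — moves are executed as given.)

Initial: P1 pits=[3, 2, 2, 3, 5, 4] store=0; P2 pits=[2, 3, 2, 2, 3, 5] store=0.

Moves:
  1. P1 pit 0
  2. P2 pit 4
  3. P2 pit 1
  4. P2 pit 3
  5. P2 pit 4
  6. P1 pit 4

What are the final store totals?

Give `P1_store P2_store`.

Move 1: P1 pit0 -> P1=[0,3,3,4,5,4](0) P2=[2,3,2,2,3,5](0)
Move 2: P2 pit4 -> P1=[1,3,3,4,5,4](0) P2=[2,3,2,2,0,6](1)
Move 3: P2 pit1 -> P1=[1,0,3,4,5,4](0) P2=[2,0,3,3,0,6](5)
Move 4: P2 pit3 -> P1=[1,0,3,4,5,4](0) P2=[2,0,3,0,1,7](6)
Move 5: P2 pit4 -> P1=[1,0,3,4,5,4](0) P2=[2,0,3,0,0,8](6)
Move 6: P1 pit4 -> P1=[1,0,3,4,0,5](1) P2=[3,1,4,0,0,8](6)

Answer: 1 6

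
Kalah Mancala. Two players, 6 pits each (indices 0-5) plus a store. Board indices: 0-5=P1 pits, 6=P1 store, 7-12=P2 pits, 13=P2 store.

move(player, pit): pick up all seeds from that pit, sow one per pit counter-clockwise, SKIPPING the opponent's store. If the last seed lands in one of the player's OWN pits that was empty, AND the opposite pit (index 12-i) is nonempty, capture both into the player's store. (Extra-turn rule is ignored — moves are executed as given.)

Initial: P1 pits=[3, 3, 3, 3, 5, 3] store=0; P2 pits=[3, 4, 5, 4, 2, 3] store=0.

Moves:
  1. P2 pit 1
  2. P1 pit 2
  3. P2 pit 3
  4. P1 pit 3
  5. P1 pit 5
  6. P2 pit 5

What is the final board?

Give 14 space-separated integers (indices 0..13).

Answer: 5 5 1 1 7 0 2 5 1 7 1 4 0 2

Derivation:
Move 1: P2 pit1 -> P1=[3,3,3,3,5,3](0) P2=[3,0,6,5,3,4](0)
Move 2: P1 pit2 -> P1=[3,3,0,4,6,4](0) P2=[3,0,6,5,3,4](0)
Move 3: P2 pit3 -> P1=[4,4,0,4,6,4](0) P2=[3,0,6,0,4,5](1)
Move 4: P1 pit3 -> P1=[4,4,0,0,7,5](1) P2=[4,0,6,0,4,5](1)
Move 5: P1 pit5 -> P1=[4,4,0,0,7,0](2) P2=[5,1,7,1,4,5](1)
Move 6: P2 pit5 -> P1=[5,5,1,1,7,0](2) P2=[5,1,7,1,4,0](2)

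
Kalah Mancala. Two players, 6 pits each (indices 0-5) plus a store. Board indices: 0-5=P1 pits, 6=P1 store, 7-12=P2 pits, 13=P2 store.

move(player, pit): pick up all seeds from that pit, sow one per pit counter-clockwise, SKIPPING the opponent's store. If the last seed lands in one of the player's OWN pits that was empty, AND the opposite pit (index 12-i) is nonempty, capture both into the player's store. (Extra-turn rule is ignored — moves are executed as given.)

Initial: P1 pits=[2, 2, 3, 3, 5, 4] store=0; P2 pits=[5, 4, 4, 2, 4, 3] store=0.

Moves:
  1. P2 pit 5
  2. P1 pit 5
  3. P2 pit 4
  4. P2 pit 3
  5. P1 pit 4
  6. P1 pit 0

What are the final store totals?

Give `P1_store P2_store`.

Move 1: P2 pit5 -> P1=[3,3,3,3,5,4](0) P2=[5,4,4,2,4,0](1)
Move 2: P1 pit5 -> P1=[3,3,3,3,5,0](1) P2=[6,5,5,2,4,0](1)
Move 3: P2 pit4 -> P1=[4,4,3,3,5,0](1) P2=[6,5,5,2,0,1](2)
Move 4: P2 pit3 -> P1=[4,4,3,3,5,0](1) P2=[6,5,5,0,1,2](2)
Move 5: P1 pit4 -> P1=[4,4,3,3,0,1](2) P2=[7,6,6,0,1,2](2)
Move 6: P1 pit0 -> P1=[0,5,4,4,0,1](9) P2=[7,0,6,0,1,2](2)

Answer: 9 2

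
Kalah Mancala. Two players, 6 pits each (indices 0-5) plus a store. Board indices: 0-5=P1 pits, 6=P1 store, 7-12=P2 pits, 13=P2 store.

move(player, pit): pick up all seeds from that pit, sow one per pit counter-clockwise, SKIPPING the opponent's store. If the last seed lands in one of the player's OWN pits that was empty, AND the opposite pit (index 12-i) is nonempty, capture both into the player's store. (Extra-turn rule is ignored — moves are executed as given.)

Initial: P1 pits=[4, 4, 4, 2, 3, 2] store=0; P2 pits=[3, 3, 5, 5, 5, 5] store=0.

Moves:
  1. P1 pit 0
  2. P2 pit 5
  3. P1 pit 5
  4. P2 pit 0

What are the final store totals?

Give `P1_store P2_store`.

Move 1: P1 pit0 -> P1=[0,5,5,3,4,2](0) P2=[3,3,5,5,5,5](0)
Move 2: P2 pit5 -> P1=[1,6,6,4,4,2](0) P2=[3,3,5,5,5,0](1)
Move 3: P1 pit5 -> P1=[1,6,6,4,4,0](1) P2=[4,3,5,5,5,0](1)
Move 4: P2 pit0 -> P1=[1,6,6,4,4,0](1) P2=[0,4,6,6,6,0](1)

Answer: 1 1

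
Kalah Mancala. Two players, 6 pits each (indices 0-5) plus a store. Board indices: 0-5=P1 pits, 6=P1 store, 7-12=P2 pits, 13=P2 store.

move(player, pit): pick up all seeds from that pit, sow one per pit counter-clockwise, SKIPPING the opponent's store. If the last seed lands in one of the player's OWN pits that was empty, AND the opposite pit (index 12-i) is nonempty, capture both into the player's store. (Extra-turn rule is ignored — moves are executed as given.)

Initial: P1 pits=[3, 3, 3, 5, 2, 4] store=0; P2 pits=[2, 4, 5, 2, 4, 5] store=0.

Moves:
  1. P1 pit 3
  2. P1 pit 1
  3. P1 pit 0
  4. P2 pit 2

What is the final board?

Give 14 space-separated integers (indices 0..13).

Move 1: P1 pit3 -> P1=[3,3,3,0,3,5](1) P2=[3,5,5,2,4,5](0)
Move 2: P1 pit1 -> P1=[3,0,4,1,4,5](1) P2=[3,5,5,2,4,5](0)
Move 3: P1 pit0 -> P1=[0,1,5,2,4,5](1) P2=[3,5,5,2,4,5](0)
Move 4: P2 pit2 -> P1=[1,1,5,2,4,5](1) P2=[3,5,0,3,5,6](1)

Answer: 1 1 5 2 4 5 1 3 5 0 3 5 6 1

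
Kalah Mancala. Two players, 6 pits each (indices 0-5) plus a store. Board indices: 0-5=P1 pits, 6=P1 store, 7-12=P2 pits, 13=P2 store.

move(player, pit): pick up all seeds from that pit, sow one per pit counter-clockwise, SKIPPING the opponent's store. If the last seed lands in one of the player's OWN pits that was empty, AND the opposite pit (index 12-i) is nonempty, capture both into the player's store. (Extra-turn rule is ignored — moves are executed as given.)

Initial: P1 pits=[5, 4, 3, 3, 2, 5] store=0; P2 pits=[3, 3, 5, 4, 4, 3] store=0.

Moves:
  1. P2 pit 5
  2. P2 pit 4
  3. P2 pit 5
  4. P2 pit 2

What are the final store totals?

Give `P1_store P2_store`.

Answer: 0 4

Derivation:
Move 1: P2 pit5 -> P1=[6,5,3,3,2,5](0) P2=[3,3,5,4,4,0](1)
Move 2: P2 pit4 -> P1=[7,6,3,3,2,5](0) P2=[3,3,5,4,0,1](2)
Move 3: P2 pit5 -> P1=[7,6,3,3,2,5](0) P2=[3,3,5,4,0,0](3)
Move 4: P2 pit2 -> P1=[8,6,3,3,2,5](0) P2=[3,3,0,5,1,1](4)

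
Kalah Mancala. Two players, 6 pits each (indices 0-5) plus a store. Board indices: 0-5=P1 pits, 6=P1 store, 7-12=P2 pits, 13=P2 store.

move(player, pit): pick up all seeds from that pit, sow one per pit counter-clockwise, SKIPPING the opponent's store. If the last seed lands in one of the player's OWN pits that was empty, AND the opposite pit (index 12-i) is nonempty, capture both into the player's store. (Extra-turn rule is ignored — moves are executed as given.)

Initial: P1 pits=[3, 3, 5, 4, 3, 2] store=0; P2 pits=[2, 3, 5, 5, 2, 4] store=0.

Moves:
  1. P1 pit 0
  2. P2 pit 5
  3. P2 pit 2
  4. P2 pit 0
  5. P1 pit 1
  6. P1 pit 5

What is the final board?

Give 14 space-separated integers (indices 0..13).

Move 1: P1 pit0 -> P1=[0,4,6,5,3,2](0) P2=[2,3,5,5,2,4](0)
Move 2: P2 pit5 -> P1=[1,5,7,5,3,2](0) P2=[2,3,5,5,2,0](1)
Move 3: P2 pit2 -> P1=[2,5,7,5,3,2](0) P2=[2,3,0,6,3,1](2)
Move 4: P2 pit0 -> P1=[2,5,7,0,3,2](0) P2=[0,4,0,6,3,1](8)
Move 5: P1 pit1 -> P1=[2,0,8,1,4,3](1) P2=[0,4,0,6,3,1](8)
Move 6: P1 pit5 -> P1=[2,0,8,1,4,0](2) P2=[1,5,0,6,3,1](8)

Answer: 2 0 8 1 4 0 2 1 5 0 6 3 1 8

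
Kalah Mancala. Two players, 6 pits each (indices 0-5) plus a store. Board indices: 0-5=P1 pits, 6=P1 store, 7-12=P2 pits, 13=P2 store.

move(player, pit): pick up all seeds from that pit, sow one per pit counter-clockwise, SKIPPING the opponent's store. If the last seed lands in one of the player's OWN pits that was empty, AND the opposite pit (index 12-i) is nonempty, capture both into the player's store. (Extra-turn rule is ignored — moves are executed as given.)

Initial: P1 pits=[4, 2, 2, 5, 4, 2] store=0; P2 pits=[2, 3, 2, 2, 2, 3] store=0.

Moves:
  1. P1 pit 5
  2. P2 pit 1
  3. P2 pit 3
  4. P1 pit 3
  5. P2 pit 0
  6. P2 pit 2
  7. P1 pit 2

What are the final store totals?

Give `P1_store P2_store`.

Answer: 2 2

Derivation:
Move 1: P1 pit5 -> P1=[4,2,2,5,4,0](1) P2=[3,3,2,2,2,3](0)
Move 2: P2 pit1 -> P1=[4,2,2,5,4,0](1) P2=[3,0,3,3,3,3](0)
Move 3: P2 pit3 -> P1=[4,2,2,5,4,0](1) P2=[3,0,3,0,4,4](1)
Move 4: P1 pit3 -> P1=[4,2,2,0,5,1](2) P2=[4,1,3,0,4,4](1)
Move 5: P2 pit0 -> P1=[4,2,2,0,5,1](2) P2=[0,2,4,1,5,4](1)
Move 6: P2 pit2 -> P1=[4,2,2,0,5,1](2) P2=[0,2,0,2,6,5](2)
Move 7: P1 pit2 -> P1=[4,2,0,1,6,1](2) P2=[0,2,0,2,6,5](2)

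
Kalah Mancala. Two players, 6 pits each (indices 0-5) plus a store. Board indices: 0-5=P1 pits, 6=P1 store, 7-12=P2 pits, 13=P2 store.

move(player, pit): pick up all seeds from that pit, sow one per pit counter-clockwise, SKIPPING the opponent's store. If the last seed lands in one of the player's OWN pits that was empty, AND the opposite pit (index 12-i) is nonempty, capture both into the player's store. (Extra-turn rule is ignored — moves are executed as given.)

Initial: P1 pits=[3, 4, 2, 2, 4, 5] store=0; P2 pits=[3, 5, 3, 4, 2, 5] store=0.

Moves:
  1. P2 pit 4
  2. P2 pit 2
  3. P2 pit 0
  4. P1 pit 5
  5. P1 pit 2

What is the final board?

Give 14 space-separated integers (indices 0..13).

Move 1: P2 pit4 -> P1=[3,4,2,2,4,5](0) P2=[3,5,3,4,0,6](1)
Move 2: P2 pit2 -> P1=[3,4,2,2,4,5](0) P2=[3,5,0,5,1,7](1)
Move 3: P2 pit0 -> P1=[3,4,2,2,4,5](0) P2=[0,6,1,6,1,7](1)
Move 4: P1 pit5 -> P1=[3,4,2,2,4,0](1) P2=[1,7,2,7,1,7](1)
Move 5: P1 pit2 -> P1=[3,4,0,3,5,0](1) P2=[1,7,2,7,1,7](1)

Answer: 3 4 0 3 5 0 1 1 7 2 7 1 7 1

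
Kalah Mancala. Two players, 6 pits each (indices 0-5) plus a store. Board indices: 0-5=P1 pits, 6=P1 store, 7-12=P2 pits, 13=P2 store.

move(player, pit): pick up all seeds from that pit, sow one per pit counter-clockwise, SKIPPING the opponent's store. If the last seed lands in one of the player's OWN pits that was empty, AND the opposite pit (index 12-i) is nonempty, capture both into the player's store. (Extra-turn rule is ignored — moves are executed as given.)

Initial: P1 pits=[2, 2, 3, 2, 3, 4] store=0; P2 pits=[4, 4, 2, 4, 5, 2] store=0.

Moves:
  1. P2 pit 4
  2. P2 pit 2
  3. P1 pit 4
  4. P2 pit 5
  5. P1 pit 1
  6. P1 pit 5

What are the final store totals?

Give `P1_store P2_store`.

Answer: 2 6

Derivation:
Move 1: P2 pit4 -> P1=[3,3,4,2,3,4](0) P2=[4,4,2,4,0,3](1)
Move 2: P2 pit2 -> P1=[3,0,4,2,3,4](0) P2=[4,4,0,5,0,3](5)
Move 3: P1 pit4 -> P1=[3,0,4,2,0,5](1) P2=[5,4,0,5,0,3](5)
Move 4: P2 pit5 -> P1=[4,1,4,2,0,5](1) P2=[5,4,0,5,0,0](6)
Move 5: P1 pit1 -> P1=[4,0,5,2,0,5](1) P2=[5,4,0,5,0,0](6)
Move 6: P1 pit5 -> P1=[4,0,5,2,0,0](2) P2=[6,5,1,6,0,0](6)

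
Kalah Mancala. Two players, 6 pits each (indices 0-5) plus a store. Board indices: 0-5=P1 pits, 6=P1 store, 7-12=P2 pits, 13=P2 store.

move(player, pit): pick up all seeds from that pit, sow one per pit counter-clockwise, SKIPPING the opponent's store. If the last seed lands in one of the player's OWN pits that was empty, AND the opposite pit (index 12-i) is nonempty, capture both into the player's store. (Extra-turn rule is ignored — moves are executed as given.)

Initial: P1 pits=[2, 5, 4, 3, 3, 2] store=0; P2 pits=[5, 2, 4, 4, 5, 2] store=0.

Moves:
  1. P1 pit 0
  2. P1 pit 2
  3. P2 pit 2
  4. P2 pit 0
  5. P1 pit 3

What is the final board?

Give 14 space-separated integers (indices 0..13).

Answer: 0 6 0 0 5 4 2 1 3 1 6 7 4 2

Derivation:
Move 1: P1 pit0 -> P1=[0,6,5,3,3,2](0) P2=[5,2,4,4,5,2](0)
Move 2: P1 pit2 -> P1=[0,6,0,4,4,3](1) P2=[6,2,4,4,5,2](0)
Move 3: P2 pit2 -> P1=[0,6,0,4,4,3](1) P2=[6,2,0,5,6,3](1)
Move 4: P2 pit0 -> P1=[0,6,0,4,4,3](1) P2=[0,3,1,6,7,4](2)
Move 5: P1 pit3 -> P1=[0,6,0,0,5,4](2) P2=[1,3,1,6,7,4](2)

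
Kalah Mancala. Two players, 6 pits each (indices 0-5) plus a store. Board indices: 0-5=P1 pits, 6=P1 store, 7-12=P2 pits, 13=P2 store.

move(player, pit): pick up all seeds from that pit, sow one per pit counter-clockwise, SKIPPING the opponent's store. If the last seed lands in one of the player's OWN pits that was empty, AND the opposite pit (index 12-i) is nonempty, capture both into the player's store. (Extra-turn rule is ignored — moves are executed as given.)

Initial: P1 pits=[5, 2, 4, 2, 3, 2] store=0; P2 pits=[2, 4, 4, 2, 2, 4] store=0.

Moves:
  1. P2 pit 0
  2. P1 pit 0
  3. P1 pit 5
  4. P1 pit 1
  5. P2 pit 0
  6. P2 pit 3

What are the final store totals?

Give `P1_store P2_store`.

Answer: 1 0

Derivation:
Move 1: P2 pit0 -> P1=[5,2,4,2,3,2](0) P2=[0,5,5,2,2,4](0)
Move 2: P1 pit0 -> P1=[0,3,5,3,4,3](0) P2=[0,5,5,2,2,4](0)
Move 3: P1 pit5 -> P1=[0,3,5,3,4,0](1) P2=[1,6,5,2,2,4](0)
Move 4: P1 pit1 -> P1=[0,0,6,4,5,0](1) P2=[1,6,5,2,2,4](0)
Move 5: P2 pit0 -> P1=[0,0,6,4,5,0](1) P2=[0,7,5,2,2,4](0)
Move 6: P2 pit3 -> P1=[0,0,6,4,5,0](1) P2=[0,7,5,0,3,5](0)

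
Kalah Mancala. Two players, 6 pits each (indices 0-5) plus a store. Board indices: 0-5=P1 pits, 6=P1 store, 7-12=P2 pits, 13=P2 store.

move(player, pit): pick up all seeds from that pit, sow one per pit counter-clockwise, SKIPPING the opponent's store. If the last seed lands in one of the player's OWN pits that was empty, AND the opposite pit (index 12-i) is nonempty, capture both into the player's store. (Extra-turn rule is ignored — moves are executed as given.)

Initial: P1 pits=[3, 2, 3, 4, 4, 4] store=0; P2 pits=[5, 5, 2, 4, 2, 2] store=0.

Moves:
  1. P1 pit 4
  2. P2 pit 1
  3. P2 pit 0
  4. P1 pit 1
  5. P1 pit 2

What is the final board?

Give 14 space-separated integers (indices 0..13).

Move 1: P1 pit4 -> P1=[3,2,3,4,0,5](1) P2=[6,6,2,4,2,2](0)
Move 2: P2 pit1 -> P1=[4,2,3,4,0,5](1) P2=[6,0,3,5,3,3](1)
Move 3: P2 pit0 -> P1=[4,2,3,4,0,5](1) P2=[0,1,4,6,4,4](2)
Move 4: P1 pit1 -> P1=[4,0,4,5,0,5](1) P2=[0,1,4,6,4,4](2)
Move 5: P1 pit2 -> P1=[4,0,0,6,1,6](2) P2=[0,1,4,6,4,4](2)

Answer: 4 0 0 6 1 6 2 0 1 4 6 4 4 2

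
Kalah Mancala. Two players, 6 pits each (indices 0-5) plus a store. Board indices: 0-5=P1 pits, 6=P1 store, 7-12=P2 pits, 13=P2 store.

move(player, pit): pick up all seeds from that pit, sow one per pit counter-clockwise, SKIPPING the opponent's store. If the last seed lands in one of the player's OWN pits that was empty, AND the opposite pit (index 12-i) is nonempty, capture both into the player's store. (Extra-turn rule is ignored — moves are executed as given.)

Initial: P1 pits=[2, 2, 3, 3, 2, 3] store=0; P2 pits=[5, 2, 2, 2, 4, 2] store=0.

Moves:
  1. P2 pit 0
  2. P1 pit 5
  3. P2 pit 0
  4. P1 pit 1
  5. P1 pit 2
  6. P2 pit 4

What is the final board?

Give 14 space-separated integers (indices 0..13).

Move 1: P2 pit0 -> P1=[2,2,3,3,2,3](0) P2=[0,3,3,3,5,3](0)
Move 2: P1 pit5 -> P1=[2,2,3,3,2,0](1) P2=[1,4,3,3,5,3](0)
Move 3: P2 pit0 -> P1=[2,2,3,3,2,0](1) P2=[0,5,3,3,5,3](0)
Move 4: P1 pit1 -> P1=[2,0,4,4,2,0](1) P2=[0,5,3,3,5,3](0)
Move 5: P1 pit2 -> P1=[2,0,0,5,3,1](2) P2=[0,5,3,3,5,3](0)
Move 6: P2 pit4 -> P1=[3,1,1,5,3,1](2) P2=[0,5,3,3,0,4](1)

Answer: 3 1 1 5 3 1 2 0 5 3 3 0 4 1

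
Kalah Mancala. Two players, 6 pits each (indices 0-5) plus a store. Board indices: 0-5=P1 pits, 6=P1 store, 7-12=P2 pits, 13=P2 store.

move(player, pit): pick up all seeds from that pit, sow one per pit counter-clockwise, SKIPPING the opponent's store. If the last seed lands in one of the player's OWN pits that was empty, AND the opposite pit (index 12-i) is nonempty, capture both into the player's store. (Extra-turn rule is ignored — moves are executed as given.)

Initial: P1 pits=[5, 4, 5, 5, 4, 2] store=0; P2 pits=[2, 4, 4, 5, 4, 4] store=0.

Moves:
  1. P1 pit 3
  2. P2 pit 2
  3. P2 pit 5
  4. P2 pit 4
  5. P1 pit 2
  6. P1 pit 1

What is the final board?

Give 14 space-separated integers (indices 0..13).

Answer: 7 0 1 3 7 5 3 5 6 1 6 0 1 3

Derivation:
Move 1: P1 pit3 -> P1=[5,4,5,0,5,3](1) P2=[3,5,4,5,4,4](0)
Move 2: P2 pit2 -> P1=[5,4,5,0,5,3](1) P2=[3,5,0,6,5,5](1)
Move 3: P2 pit5 -> P1=[6,5,6,1,5,3](1) P2=[3,5,0,6,5,0](2)
Move 4: P2 pit4 -> P1=[7,6,7,1,5,3](1) P2=[3,5,0,6,0,1](3)
Move 5: P1 pit2 -> P1=[7,6,0,2,6,4](2) P2=[4,6,1,6,0,1](3)
Move 6: P1 pit1 -> P1=[7,0,1,3,7,5](3) P2=[5,6,1,6,0,1](3)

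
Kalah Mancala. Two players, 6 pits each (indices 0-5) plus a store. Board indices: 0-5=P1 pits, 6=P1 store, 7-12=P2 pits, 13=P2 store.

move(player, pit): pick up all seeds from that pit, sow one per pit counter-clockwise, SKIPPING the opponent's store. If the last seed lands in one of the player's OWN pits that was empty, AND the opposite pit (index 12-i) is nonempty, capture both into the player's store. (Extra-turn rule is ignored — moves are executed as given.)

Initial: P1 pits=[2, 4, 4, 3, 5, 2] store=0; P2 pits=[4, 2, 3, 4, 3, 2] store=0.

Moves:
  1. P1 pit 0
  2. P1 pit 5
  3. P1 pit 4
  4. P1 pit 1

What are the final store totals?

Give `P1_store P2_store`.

Answer: 3 0

Derivation:
Move 1: P1 pit0 -> P1=[0,5,5,3,5,2](0) P2=[4,2,3,4,3,2](0)
Move 2: P1 pit5 -> P1=[0,5,5,3,5,0](1) P2=[5,2,3,4,3,2](0)
Move 3: P1 pit4 -> P1=[0,5,5,3,0,1](2) P2=[6,3,4,4,3,2](0)
Move 4: P1 pit1 -> P1=[0,0,6,4,1,2](3) P2=[6,3,4,4,3,2](0)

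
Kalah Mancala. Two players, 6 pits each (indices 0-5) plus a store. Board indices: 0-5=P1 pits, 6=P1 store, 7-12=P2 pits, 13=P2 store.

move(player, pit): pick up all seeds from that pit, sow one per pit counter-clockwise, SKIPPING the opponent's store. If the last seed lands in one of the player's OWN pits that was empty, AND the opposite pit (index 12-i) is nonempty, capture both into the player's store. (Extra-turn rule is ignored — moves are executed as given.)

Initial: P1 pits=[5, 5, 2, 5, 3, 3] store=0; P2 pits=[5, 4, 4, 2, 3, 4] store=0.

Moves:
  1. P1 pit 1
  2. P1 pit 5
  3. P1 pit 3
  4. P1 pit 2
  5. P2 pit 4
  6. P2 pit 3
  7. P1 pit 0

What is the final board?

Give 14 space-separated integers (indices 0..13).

Answer: 0 1 1 2 7 3 4 7 6 6 0 1 6 1

Derivation:
Move 1: P1 pit1 -> P1=[5,0,3,6,4,4](1) P2=[5,4,4,2,3,4](0)
Move 2: P1 pit5 -> P1=[5,0,3,6,4,0](2) P2=[6,5,5,2,3,4](0)
Move 3: P1 pit3 -> P1=[5,0,3,0,5,1](3) P2=[7,6,6,2,3,4](0)
Move 4: P1 pit2 -> P1=[5,0,0,1,6,2](3) P2=[7,6,6,2,3,4](0)
Move 5: P2 pit4 -> P1=[6,0,0,1,6,2](3) P2=[7,6,6,2,0,5](1)
Move 6: P2 pit3 -> P1=[6,0,0,1,6,2](3) P2=[7,6,6,0,1,6](1)
Move 7: P1 pit0 -> P1=[0,1,1,2,7,3](4) P2=[7,6,6,0,1,6](1)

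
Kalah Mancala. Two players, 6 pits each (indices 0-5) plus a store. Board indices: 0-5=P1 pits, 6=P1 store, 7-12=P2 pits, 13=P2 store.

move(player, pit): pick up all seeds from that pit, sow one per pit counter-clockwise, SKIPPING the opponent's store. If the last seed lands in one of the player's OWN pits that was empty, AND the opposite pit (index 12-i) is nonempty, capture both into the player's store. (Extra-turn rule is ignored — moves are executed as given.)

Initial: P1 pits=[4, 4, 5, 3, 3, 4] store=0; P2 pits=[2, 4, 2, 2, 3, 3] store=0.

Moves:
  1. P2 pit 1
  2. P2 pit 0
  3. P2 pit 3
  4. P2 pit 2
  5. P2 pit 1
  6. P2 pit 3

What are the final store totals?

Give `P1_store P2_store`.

Answer: 0 6

Derivation:
Move 1: P2 pit1 -> P1=[4,4,5,3,3,4](0) P2=[2,0,3,3,4,4](0)
Move 2: P2 pit0 -> P1=[4,4,5,3,3,4](0) P2=[0,1,4,3,4,4](0)
Move 3: P2 pit3 -> P1=[4,4,5,3,3,4](0) P2=[0,1,4,0,5,5](1)
Move 4: P2 pit2 -> P1=[4,4,5,3,3,4](0) P2=[0,1,0,1,6,6](2)
Move 5: P2 pit1 -> P1=[4,4,5,0,3,4](0) P2=[0,0,0,1,6,6](6)
Move 6: P2 pit3 -> P1=[4,4,5,0,3,4](0) P2=[0,0,0,0,7,6](6)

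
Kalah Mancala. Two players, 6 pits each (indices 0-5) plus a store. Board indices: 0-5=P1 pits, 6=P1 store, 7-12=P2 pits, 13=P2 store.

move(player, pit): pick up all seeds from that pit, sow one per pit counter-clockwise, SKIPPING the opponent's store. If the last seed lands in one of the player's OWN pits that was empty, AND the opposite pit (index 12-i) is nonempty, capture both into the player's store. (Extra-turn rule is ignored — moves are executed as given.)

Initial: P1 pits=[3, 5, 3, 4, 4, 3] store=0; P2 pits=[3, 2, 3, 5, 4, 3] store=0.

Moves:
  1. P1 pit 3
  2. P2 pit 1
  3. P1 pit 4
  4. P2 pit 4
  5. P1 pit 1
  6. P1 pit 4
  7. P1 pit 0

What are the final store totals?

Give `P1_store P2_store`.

Answer: 5 1

Derivation:
Move 1: P1 pit3 -> P1=[3,5,3,0,5,4](1) P2=[4,2,3,5,4,3](0)
Move 2: P2 pit1 -> P1=[3,5,3,0,5,4](1) P2=[4,0,4,6,4,3](0)
Move 3: P1 pit4 -> P1=[3,5,3,0,0,5](2) P2=[5,1,5,6,4,3](0)
Move 4: P2 pit4 -> P1=[4,6,3,0,0,5](2) P2=[5,1,5,6,0,4](1)
Move 5: P1 pit1 -> P1=[4,0,4,1,1,6](3) P2=[6,1,5,6,0,4](1)
Move 6: P1 pit4 -> P1=[4,0,4,1,0,7](3) P2=[6,1,5,6,0,4](1)
Move 7: P1 pit0 -> P1=[0,1,5,2,0,7](5) P2=[6,0,5,6,0,4](1)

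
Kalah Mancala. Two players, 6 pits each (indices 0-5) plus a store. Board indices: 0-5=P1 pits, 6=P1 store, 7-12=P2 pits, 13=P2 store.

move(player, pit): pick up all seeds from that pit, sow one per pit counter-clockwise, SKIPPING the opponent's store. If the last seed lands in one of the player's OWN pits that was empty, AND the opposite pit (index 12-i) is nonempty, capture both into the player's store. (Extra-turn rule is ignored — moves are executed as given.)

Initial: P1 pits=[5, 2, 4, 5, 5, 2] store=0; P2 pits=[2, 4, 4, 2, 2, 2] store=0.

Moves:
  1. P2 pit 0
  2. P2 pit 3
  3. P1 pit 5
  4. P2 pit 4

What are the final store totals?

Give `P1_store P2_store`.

Answer: 1 1

Derivation:
Move 1: P2 pit0 -> P1=[5,2,4,5,5,2](0) P2=[0,5,5,2,2,2](0)
Move 2: P2 pit3 -> P1=[5,2,4,5,5,2](0) P2=[0,5,5,0,3,3](0)
Move 3: P1 pit5 -> P1=[5,2,4,5,5,0](1) P2=[1,5,5,0,3,3](0)
Move 4: P2 pit4 -> P1=[6,2,4,5,5,0](1) P2=[1,5,5,0,0,4](1)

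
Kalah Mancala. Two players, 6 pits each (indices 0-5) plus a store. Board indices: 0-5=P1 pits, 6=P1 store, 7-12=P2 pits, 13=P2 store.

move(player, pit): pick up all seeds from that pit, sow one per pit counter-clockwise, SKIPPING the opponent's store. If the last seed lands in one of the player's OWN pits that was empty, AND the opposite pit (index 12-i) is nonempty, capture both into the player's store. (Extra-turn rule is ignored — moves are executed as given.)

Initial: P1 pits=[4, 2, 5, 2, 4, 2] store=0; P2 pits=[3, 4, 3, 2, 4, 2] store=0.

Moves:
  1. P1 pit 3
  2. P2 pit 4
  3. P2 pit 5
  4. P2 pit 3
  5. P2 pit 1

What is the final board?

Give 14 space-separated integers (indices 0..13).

Move 1: P1 pit3 -> P1=[4,2,5,0,5,3](0) P2=[3,4,3,2,4,2](0)
Move 2: P2 pit4 -> P1=[5,3,5,0,5,3](0) P2=[3,4,3,2,0,3](1)
Move 3: P2 pit5 -> P1=[6,4,5,0,5,3](0) P2=[3,4,3,2,0,0](2)
Move 4: P2 pit3 -> P1=[0,4,5,0,5,3](0) P2=[3,4,3,0,1,0](9)
Move 5: P2 pit1 -> P1=[0,4,5,0,5,3](0) P2=[3,0,4,1,2,1](9)

Answer: 0 4 5 0 5 3 0 3 0 4 1 2 1 9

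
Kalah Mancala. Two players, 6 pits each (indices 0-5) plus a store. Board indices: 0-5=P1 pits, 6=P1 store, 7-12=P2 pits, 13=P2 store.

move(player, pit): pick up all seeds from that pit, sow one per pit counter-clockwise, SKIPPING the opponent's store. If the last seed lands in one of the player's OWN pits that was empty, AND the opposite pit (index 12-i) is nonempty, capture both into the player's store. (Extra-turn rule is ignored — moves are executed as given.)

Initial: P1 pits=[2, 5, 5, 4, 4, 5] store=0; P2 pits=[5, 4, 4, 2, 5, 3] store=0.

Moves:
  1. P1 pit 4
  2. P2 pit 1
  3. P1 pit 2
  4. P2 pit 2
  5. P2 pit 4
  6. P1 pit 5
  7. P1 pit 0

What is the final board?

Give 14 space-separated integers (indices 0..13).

Answer: 0 7 2 7 3 0 3 8 1 1 5 1 7 3

Derivation:
Move 1: P1 pit4 -> P1=[2,5,5,4,0,6](1) P2=[6,5,4,2,5,3](0)
Move 2: P2 pit1 -> P1=[2,5,5,4,0,6](1) P2=[6,0,5,3,6,4](1)
Move 3: P1 pit2 -> P1=[2,5,0,5,1,7](2) P2=[7,0,5,3,6,4](1)
Move 4: P2 pit2 -> P1=[3,5,0,5,1,7](2) P2=[7,0,0,4,7,5](2)
Move 5: P2 pit4 -> P1=[4,6,1,6,2,7](2) P2=[7,0,0,4,0,6](3)
Move 6: P1 pit5 -> P1=[4,6,1,6,2,0](3) P2=[8,1,1,5,1,7](3)
Move 7: P1 pit0 -> P1=[0,7,2,7,3,0](3) P2=[8,1,1,5,1,7](3)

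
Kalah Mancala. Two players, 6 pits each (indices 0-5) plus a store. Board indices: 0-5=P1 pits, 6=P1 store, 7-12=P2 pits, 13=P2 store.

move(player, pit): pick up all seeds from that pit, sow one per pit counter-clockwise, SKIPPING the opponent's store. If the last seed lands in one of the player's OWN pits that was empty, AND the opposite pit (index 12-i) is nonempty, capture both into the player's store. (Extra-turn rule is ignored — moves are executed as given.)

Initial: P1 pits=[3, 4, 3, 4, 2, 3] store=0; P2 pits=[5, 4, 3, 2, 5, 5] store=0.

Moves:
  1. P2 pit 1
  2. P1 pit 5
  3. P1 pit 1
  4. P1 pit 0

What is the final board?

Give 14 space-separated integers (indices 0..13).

Answer: 0 1 5 6 3 0 8 0 1 4 3 6 6 0

Derivation:
Move 1: P2 pit1 -> P1=[3,4,3,4,2,3](0) P2=[5,0,4,3,6,6](0)
Move 2: P1 pit5 -> P1=[3,4,3,4,2,0](1) P2=[6,1,4,3,6,6](0)
Move 3: P1 pit1 -> P1=[3,0,4,5,3,0](8) P2=[0,1,4,3,6,6](0)
Move 4: P1 pit0 -> P1=[0,1,5,6,3,0](8) P2=[0,1,4,3,6,6](0)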